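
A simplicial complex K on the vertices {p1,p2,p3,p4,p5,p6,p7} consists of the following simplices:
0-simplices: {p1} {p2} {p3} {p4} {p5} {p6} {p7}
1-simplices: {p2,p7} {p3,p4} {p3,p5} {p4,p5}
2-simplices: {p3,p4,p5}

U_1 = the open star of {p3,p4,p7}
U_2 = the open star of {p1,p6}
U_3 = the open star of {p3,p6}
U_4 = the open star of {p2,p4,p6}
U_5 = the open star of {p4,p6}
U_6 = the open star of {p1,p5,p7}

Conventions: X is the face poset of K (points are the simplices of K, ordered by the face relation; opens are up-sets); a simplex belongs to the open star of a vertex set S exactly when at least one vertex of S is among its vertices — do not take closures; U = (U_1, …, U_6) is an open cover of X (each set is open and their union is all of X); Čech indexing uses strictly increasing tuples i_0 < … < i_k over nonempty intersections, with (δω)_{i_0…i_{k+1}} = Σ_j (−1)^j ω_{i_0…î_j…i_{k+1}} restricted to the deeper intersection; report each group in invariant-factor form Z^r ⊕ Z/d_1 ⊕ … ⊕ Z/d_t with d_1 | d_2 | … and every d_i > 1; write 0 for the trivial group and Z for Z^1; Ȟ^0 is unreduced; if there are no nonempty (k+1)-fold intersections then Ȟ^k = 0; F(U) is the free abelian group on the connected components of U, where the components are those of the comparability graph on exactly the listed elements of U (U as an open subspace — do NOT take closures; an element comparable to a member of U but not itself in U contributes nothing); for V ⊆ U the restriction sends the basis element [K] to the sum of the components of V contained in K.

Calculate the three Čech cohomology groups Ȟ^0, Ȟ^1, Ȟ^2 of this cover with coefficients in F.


nonempty overlaps:
  U1={{p3},{p4},{p7},{p2,p7},{p3,p4},{p3,p5},{p4,p5},{p3,p4,p5}} U2={{p1},{p6}} U3={{p3},{p6},{p3,p4},{p3,p5},{p3,p4,p5}} U4={{p2},{p4},{p6},{p2,p7},{p3,p4},{p4,p5},{p3,p4,p5}} U5={{p4},{p6},{p3,p4},{p4,p5},{p3,p4,p5}} U6={{p1},{p5},{p7},{p2,p7},{p3,p5},{p4,p5},{p3,p4,p5}}
  U13={{p3},{p3,p4},{p3,p5},{p3,p4,p5}} U14={{p4},{p2,p7},{p3,p4},{p4,p5},{p3,p4,p5}} U15={{p4},{p3,p4},{p4,p5},{p3,p4,p5}} U16={{p7},{p2,p7},{p3,p5},{p4,p5},{p3,p4,p5}} U23={{p6}} U24={{p6}} U25={{p6}} U26={{p1}} U34={{p6},{p3,p4},{p3,p4,p5}} U35={{p6},{p3,p4},{p3,p4,p5}} U36={{p3,p5},{p3,p4,p5}} U45={{p4},{p6},{p3,p4},{p4,p5},{p3,p4,p5}} U46={{p2,p7},{p4,p5},{p3,p4,p5}} U56={{p4,p5},{p3,p4,p5}}
  U134={{p3,p4},{p3,p4,p5}} U135={{p3,p4},{p3,p4,p5}} U136={{p3,p5},{p3,p4,p5}} U145={{p4},{p3,p4},{p4,p5},{p3,p4,p5}} U146={{p2,p7},{p4,p5},{p3,p4,p5}} U156={{p4,p5},{p3,p4,p5}} U234={{p6}} U235={{p6}} U245={{p6}} U345={{p6},{p3,p4},{p3,p4,p5}} U346={{p3,p4,p5}} U356={{p3,p4,p5}} U456={{p4,p5},{p3,p4,p5}}
  U1345={{p3,p4},{p3,p4,p5}} U1346={{p3,p4,p5}} U1356={{p3,p4,p5}} U1456={{p4,p5},{p3,p4,p5}} U2345={{p6}} U3456={{p3,p4,p5}}
  U13456={{p3,p4,p5}}
components per intersection:
  U1: {{p3},{p4},{p3,p4},{p3,p5},{p4,p5},{p3,p4,p5}} {{p7},{p2,p7}}
  U2: {{p1}} {{p6}}
  U3: {{p3},{p3,p4},{p3,p5},{p3,p4,p5}} {{p6}}
  U4: {{p2},{p2,p7}} {{p4},{p3,p4},{p4,p5},{p3,p4,p5}} {{p6}}
  U5: {{p4},{p3,p4},{p4,p5},{p3,p4,p5}} {{p6}}
  U6: {{p1}} {{p5},{p3,p5},{p4,p5},{p3,p4,p5}} {{p7},{p2,p7}}
  U13: {{p3},{p3,p4},{p3,p5},{p3,p4,p5}}
  U14: {{p4},{p3,p4},{p4,p5},{p3,p4,p5}} {{p2,p7}}
  U15: {{p4},{p3,p4},{p4,p5},{p3,p4,p5}}
  U16: {{p7},{p2,p7}} {{p3,p5},{p4,p5},{p3,p4,p5}}
  U23: {{p6}}
  U24: {{p6}}
  U25: {{p6}}
  U26: {{p1}}
  U34: {{p6}} {{p3,p4},{p3,p4,p5}}
  U35: {{p6}} {{p3,p4},{p3,p4,p5}}
  U36: {{p3,p5},{p3,p4,p5}}
  U45: {{p4},{p3,p4},{p4,p5},{p3,p4,p5}} {{p6}}
  U46: {{p2,p7}} {{p4,p5},{p3,p4,p5}}
  U56: {{p4,p5},{p3,p4,p5}}
  U134: {{p3,p4},{p3,p4,p5}}
  U135: {{p3,p4},{p3,p4,p5}}
  U136: {{p3,p5},{p3,p4,p5}}
  U145: {{p4},{p3,p4},{p4,p5},{p3,p4,p5}}
  U146: {{p2,p7}} {{p4,p5},{p3,p4,p5}}
  U156: {{p4,p5},{p3,p4,p5}}
  U234: {{p6}}
  U235: {{p6}}
  U245: {{p6}}
  U345: {{p6}} {{p3,p4},{p3,p4,p5}}
  U346: {{p3,p4,p5}}
  U356: {{p3,p4,p5}}
  U456: {{p4,p5},{p3,p4,p5}}
  U1345: {{p3,p4},{p3,p4,p5}}
  U1346: {{p3,p4,p5}}
  U1356: {{p3,p4,p5}}
  U1456: {{p4,p5},{p3,p4,p5}}
  U2345: {{p6}}
  U3456: {{p3,p4,p5}}
  U13456: {{p3,p4,p5}}
C dims 14,20,15,6; δ0: rk 10, SNF 1^10; δ1: rk 10, SNF 1^10; δ2: rk 5, SNF 1^5
degree 0: 14−10−0 = 4 → Ȟ^0 ≅ Z^4
degree 1: 20−10−10 = 0 → Ȟ^1 ≅ 0
degree 2: 15−5−10 = 0 → Ȟ^2 ≅ 0

Ȟ^0 = Z^4, Ȟ^1 = 0 and Ȟ^2 = 0


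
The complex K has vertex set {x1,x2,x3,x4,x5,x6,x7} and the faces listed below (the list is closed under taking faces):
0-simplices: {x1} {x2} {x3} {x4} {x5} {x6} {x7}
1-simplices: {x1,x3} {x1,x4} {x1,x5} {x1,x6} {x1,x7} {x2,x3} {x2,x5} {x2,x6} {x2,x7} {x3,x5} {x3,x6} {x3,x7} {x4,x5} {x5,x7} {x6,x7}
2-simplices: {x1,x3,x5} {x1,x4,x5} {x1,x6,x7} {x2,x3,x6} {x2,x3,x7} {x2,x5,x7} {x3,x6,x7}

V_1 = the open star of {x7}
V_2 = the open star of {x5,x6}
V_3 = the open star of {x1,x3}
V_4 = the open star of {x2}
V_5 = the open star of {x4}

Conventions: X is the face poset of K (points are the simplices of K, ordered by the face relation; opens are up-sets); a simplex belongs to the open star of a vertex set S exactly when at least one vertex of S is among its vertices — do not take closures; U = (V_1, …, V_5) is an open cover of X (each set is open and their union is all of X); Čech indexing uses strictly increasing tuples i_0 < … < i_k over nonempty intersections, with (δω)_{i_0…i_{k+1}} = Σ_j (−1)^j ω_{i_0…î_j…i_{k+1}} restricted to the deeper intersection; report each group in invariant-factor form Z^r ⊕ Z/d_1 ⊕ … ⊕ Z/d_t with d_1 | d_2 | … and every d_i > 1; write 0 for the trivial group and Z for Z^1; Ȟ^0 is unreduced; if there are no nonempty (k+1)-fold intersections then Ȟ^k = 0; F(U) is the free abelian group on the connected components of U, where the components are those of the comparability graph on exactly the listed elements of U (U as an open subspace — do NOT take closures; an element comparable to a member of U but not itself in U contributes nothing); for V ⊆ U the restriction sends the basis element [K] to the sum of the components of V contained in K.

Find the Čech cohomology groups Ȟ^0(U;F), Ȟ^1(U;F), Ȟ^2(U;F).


cover nerve:
  V1={{x7},{x1,x7},{x2,x7},{x3,x7},{x5,x7},{x6,x7},{x1,x6,x7},{x2,x3,x7},{x2,x5,x7},{x3,x6,x7}} V2={{x5},{x6},{x1,x5},{x1,x6},{x2,x5},{x2,x6},{x3,x5},{x3,x6},{x4,x5},{x5,x7},{x6,x7},{x1,x3,x5},{x1,x4,x5},{x1,x6,x7},{x2,x3,x6},{x2,x5,x7},{x3,x6,x7}} V3={{x1},{x3},{x1,x3},{x1,x4},{x1,x5},{x1,x6},{x1,x7},{x2,x3},{x3,x5},{x3,x6},{x3,x7},{x1,x3,x5},{x1,x4,x5},{x1,x6,x7},{x2,x3,x6},{x2,x3,x7},{x3,x6,x7}} V4={{x2},{x2,x3},{x2,x5},{x2,x6},{x2,x7},{x2,x3,x6},{x2,x3,x7},{x2,x5,x7}} V5={{x4},{x1,x4},{x4,x5},{x1,x4,x5}}
  V12={{x5,x7},{x6,x7},{x1,x6,x7},{x2,x5,x7},{x3,x6,x7}} V13={{x1,x7},{x3,x7},{x1,x6,x7},{x2,x3,x7},{x3,x6,x7}} V14={{x2,x7},{x2,x3,x7},{x2,x5,x7}} V23={{x1,x5},{x1,x6},{x3,x5},{x3,x6},{x1,x3,x5},{x1,x4,x5},{x1,x6,x7},{x2,x3,x6},{x3,x6,x7}} V24={{x2,x5},{x2,x6},{x2,x3,x6},{x2,x5,x7}} V25={{x4,x5},{x1,x4,x5}} V34={{x2,x3},{x2,x3,x6},{x2,x3,x7}} V35={{x1,x4},{x1,x4,x5}}
  V123={{x1,x6,x7},{x3,x6,x7}} V124={{x2,x5,x7}} V134={{x2,x3,x7}} V234={{x2,x3,x6}} V235={{x1,x4,x5}}
components per intersection:
  V1: {{x7},{x1,x7},{x2,x7},{x3,x7},{x5,x7},{x6,x7},{x1,x6,x7},{x2,x3,x7},{x2,x5,x7},{x3,x6,x7}}
  V2: {{x5},{x1,x5},{x2,x5},{x3,x5},{x4,x5},{x5,x7},{x1,x3,x5},{x1,x4,x5},{x2,x5,x7}} {{x6},{x1,x6},{x2,x6},{x3,x6},{x6,x7},{x1,x6,x7},{x2,x3,x6},{x3,x6,x7}}
  V3: {{x1},{x3},{x1,x3},{x1,x4},{x1,x5},{x1,x6},{x1,x7},{x2,x3},{x3,x5},{x3,x6},{x3,x7},{x1,x3,x5},{x1,x4,x5},{x1,x6,x7},{x2,x3,x6},{x2,x3,x7},{x3,x6,x7}}
  V4: {{x2},{x2,x3},{x2,x5},{x2,x6},{x2,x7},{x2,x3,x6},{x2,x3,x7},{x2,x5,x7}}
  V5: {{x4},{x1,x4},{x4,x5},{x1,x4,x5}}
  V12: {{x5,x7},{x2,x5,x7}} {{x6,x7},{x1,x6,x7},{x3,x6,x7}}
  V13: {{x1,x7},{x1,x6,x7}} {{x3,x7},{x2,x3,x7},{x3,x6,x7}}
  V14: {{x2,x7},{x2,x3,x7},{x2,x5,x7}}
  V23: {{x1,x5},{x3,x5},{x1,x3,x5},{x1,x4,x5}} {{x1,x6},{x1,x6,x7}} {{x3,x6},{x2,x3,x6},{x3,x6,x7}}
  V24: {{x2,x5},{x2,x5,x7}} {{x2,x6},{x2,x3,x6}}
  V25: {{x4,x5},{x1,x4,x5}}
  V34: {{x2,x3},{x2,x3,x6},{x2,x3,x7}}
  V35: {{x1,x4},{x1,x4,x5}}
  V123: {{x1,x6,x7}} {{x3,x6,x7}}
  V124: {{x2,x5,x7}}
  V134: {{x2,x3,x7}}
  V234: {{x2,x3,x6}}
  V235: {{x1,x4,x5}}
C dims 6,13,6; δ0: rk 5, SNF 1^5; δ1: rk 6, SNF 1^6
Ȟ^0: (6−5)−0=1 ⇒ Z
Ȟ^1: (13−6)−5=2 ⇒ Z^2
Ȟ^2: (6−0)−6=0 ⇒ 0

Ȟ^0 = Z, Ȟ^1 = Z^2, Ȟ^2 = 0


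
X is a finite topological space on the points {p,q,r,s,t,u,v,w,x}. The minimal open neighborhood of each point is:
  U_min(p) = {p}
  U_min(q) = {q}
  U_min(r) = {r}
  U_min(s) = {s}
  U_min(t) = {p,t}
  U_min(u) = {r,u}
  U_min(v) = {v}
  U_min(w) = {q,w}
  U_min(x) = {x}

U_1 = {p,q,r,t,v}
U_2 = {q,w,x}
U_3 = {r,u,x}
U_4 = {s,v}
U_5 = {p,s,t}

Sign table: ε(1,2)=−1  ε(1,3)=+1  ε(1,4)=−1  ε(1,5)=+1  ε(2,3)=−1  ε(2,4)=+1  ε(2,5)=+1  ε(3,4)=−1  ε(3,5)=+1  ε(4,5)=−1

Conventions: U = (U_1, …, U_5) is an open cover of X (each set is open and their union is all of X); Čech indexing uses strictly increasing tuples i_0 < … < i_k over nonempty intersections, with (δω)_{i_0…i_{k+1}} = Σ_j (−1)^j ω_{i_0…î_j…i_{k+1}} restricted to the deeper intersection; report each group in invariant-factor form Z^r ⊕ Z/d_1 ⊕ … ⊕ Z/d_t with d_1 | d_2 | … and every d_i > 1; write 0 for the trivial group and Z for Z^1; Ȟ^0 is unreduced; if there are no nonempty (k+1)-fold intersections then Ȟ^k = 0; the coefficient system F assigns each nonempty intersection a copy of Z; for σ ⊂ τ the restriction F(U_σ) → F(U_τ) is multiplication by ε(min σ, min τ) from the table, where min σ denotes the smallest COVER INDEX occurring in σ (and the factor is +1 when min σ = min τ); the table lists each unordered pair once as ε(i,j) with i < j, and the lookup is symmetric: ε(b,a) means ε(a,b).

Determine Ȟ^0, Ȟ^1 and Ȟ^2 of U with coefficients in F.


intersection data:
  U12={q} U13={r} U14={v} U15={p,t} U23={x} U45={s}
C dims 5,6; δ0: rk 4, SNF 1^4
Ȟ^0 = (5 − 4) − 0 = 1, so Ȟ^0 ≅ Z
Ȟ^1 = (6 − 0) − 4 = 2, so Ȟ^1 ≅ Z^2
Ȟ^2 = (0 − 0) − 0 = 0, so Ȟ^2 ≅ 0

Ȟ^0 ≅ Z, Ȟ^1 ≅ Z^2, Ȟ^2 ≅ 0


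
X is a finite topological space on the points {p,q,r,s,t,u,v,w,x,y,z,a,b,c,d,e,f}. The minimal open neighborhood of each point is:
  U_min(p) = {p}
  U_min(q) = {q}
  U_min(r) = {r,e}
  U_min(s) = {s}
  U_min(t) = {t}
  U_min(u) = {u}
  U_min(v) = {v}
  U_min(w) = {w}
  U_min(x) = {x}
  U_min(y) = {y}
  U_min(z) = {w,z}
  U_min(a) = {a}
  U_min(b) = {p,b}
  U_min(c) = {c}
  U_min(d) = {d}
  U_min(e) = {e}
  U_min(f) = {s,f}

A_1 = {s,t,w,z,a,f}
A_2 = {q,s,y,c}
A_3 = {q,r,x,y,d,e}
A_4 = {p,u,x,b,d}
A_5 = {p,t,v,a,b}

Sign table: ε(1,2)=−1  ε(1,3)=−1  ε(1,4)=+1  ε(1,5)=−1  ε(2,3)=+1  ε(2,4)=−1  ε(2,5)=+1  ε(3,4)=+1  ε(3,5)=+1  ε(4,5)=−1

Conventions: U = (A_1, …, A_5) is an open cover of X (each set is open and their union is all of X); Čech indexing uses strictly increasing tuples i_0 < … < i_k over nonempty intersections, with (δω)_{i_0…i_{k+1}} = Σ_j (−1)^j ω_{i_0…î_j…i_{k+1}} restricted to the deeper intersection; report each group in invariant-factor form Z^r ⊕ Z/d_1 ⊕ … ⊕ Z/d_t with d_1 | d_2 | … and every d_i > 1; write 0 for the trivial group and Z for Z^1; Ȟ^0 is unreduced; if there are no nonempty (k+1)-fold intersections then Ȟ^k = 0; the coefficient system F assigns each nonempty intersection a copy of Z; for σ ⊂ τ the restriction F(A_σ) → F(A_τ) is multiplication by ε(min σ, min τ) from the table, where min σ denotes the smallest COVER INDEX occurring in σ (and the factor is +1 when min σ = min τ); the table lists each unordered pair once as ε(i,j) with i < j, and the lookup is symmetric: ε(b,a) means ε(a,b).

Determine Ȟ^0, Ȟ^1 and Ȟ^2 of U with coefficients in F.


nerve simplices:
  A12={s} A15={t,a} A23={q,y} A34={x,d} A45={p,b}
C dims 5,5; δ0: rk 5, SNF 1^4·2
degree 0: 5−5−0 = 0 → Ȟ^0 ≅ 0
degree 1: 5−0−5 = 0 plus torsion [2] → Ȟ^1 ≅ Z/2
degree 2: 0−0−0 = 0 → Ȟ^2 ≅ 0

Ȟ^0 ≅ 0, Ȟ^1 ≅ Z/2, Ȟ^2 ≅ 0


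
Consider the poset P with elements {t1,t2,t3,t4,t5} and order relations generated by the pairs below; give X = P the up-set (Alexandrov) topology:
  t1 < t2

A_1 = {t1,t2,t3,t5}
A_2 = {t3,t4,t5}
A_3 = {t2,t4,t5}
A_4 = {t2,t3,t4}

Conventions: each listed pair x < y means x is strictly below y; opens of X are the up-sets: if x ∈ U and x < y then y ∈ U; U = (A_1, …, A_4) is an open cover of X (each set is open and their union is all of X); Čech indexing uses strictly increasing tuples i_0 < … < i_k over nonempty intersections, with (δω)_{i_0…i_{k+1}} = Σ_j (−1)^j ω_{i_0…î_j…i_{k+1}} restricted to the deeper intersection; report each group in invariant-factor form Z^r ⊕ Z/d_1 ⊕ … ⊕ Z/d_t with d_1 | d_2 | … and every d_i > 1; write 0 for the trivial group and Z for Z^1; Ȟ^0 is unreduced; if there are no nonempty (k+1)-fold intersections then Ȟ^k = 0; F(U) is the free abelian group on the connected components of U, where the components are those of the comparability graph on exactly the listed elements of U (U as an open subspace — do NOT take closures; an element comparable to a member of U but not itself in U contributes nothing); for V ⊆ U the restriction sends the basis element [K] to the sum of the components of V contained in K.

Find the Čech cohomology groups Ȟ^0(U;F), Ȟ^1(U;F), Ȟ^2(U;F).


Ȟ^0(U;F) ≅ Z^4; Ȟ^1(U;F) ≅ 0; Ȟ^2(U;F) ≅ 0

nerve of the cover:
  A12={t3,t5} A13={t2,t5} A14={t2,t3} A23={t4,t5} A24={t3,t4} A34={t2,t4}
  A123={t5} A124={t3} A134={t2} A234={t4}
components per intersection:
  A1: {t1,t2} {t3} {t5}
  A2: {t3} {t4} {t5}
  A3: {t2} {t4} {t5}
  A4: {t2} {t3} {t4}
  A12: {t3} {t5}
  A13: {t2} {t5}
  A14: {t2} {t3}
  A23: {t4} {t5}
  A24: {t3} {t4}
  A34: {t2} {t4}
  A123: {t5}
  A124: {t3}
  A134: {t2}
  A234: {t4}
C dims 12,12,4; δ0: rk 8, SNF 1^8; δ1: rk 4, SNF 1^4
Ȟ^0 = (12 − 8) − 0 = 4, so Ȟ^0 ≅ Z^4
Ȟ^1 = (12 − 4) − 8 = 0, so Ȟ^1 ≅ 0
Ȟ^2 = (4 − 0) − 4 = 0, so Ȟ^2 ≅ 0


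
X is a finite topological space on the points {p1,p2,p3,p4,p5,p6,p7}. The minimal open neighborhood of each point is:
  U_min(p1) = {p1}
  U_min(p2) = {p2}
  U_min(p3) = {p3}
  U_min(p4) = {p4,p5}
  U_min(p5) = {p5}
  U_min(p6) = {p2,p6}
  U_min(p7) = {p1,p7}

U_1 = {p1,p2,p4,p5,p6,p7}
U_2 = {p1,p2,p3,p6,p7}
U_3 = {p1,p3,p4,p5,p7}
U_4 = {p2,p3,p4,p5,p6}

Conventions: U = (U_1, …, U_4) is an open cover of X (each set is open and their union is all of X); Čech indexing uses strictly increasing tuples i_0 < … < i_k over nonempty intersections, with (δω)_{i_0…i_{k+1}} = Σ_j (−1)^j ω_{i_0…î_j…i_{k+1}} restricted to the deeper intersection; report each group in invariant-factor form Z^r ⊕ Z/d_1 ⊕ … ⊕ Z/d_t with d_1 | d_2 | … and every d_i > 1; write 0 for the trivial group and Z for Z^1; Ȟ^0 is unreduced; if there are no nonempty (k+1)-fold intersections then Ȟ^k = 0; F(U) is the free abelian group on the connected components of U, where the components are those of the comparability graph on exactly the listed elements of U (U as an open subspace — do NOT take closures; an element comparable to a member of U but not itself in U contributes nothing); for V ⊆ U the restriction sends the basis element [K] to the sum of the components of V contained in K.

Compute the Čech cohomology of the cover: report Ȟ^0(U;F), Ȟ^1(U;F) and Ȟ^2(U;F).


nonempty intersections:
  U12={p1,p2,p6,p7} U13={p1,p4,p5,p7} U14={p2,p4,p5,p6} U23={p1,p3,p7} U24={p2,p3,p6} U34={p3,p4,p5}
  U123={p1,p7} U124={p2,p6} U134={p4,p5} U234={p3}
components per intersection:
  U1: {p1,p7} {p2,p6} {p4,p5}
  U2: {p1,p7} {p2,p6} {p3}
  U3: {p1,p7} {p3} {p4,p5}
  U4: {p2,p6} {p3} {p4,p5}
  U12: {p1,p7} {p2,p6}
  U13: {p1,p7} {p4,p5}
  U14: {p2,p6} {p4,p5}
  U23: {p1,p7} {p3}
  U24: {p2,p6} {p3}
  U34: {p3} {p4,p5}
  U123: {p1,p7}
  U124: {p2,p6}
  U134: {p4,p5}
  U234: {p3}
C dims 12,12,4; δ0: rk 8, SNF 1^8; δ1: rk 4, SNF 1^4
Ȟ^0: (12−8)−0=4 ⇒ Z^4
Ȟ^1: (12−4)−8=0 ⇒ 0
Ȟ^2: (4−0)−4=0 ⇒ 0

Ȟ^0 ≅ Z^4,  Ȟ^1 ≅ 0,  Ȟ^2 ≅ 0


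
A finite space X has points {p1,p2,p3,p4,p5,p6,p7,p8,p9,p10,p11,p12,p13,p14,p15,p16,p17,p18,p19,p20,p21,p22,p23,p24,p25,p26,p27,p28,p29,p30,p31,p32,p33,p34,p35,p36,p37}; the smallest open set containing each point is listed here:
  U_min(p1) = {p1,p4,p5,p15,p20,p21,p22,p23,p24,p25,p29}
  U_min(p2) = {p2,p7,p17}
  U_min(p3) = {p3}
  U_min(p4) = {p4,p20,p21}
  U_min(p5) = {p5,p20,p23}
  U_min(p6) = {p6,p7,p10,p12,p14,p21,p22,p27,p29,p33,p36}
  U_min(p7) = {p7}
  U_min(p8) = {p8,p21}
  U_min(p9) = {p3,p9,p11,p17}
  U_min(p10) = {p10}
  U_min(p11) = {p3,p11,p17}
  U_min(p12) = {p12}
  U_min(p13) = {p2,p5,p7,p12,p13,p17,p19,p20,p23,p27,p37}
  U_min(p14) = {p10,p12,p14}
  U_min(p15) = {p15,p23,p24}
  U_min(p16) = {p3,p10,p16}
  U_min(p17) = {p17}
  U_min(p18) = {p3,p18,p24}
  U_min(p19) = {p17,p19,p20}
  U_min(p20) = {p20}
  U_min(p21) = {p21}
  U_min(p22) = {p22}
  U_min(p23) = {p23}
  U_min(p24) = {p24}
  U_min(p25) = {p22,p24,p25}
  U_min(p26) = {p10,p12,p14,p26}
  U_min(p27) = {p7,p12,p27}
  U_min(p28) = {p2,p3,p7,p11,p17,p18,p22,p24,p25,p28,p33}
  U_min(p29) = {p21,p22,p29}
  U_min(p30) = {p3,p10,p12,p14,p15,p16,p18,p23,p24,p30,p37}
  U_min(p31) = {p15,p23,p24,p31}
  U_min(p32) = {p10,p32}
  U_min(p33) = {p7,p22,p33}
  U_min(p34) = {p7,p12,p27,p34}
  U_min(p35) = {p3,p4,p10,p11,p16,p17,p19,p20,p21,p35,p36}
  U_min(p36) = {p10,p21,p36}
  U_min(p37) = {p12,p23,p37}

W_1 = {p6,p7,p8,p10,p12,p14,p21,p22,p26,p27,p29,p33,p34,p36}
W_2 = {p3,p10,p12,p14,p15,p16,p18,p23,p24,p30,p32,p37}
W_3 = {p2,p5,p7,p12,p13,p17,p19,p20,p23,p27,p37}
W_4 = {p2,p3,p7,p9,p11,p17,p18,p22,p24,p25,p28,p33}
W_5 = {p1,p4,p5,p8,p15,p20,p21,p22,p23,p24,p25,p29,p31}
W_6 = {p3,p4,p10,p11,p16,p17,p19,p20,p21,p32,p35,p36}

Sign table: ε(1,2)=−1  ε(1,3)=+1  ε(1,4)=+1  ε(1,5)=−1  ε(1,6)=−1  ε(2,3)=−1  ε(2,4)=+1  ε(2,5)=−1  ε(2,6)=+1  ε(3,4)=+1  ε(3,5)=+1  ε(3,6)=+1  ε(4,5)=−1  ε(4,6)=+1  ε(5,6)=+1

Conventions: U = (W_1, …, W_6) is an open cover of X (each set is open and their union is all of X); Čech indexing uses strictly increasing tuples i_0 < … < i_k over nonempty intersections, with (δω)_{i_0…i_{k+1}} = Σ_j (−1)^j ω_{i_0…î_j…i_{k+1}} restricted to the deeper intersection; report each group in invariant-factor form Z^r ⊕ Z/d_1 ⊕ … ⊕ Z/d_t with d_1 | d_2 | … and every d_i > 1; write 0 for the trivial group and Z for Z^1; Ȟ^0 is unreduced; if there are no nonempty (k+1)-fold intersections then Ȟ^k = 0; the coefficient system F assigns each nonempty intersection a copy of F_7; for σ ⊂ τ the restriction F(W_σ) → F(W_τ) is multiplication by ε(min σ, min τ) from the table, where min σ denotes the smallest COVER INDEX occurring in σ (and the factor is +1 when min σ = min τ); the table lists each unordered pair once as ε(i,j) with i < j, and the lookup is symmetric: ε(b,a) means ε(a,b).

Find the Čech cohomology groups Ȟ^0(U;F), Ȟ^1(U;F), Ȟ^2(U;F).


Ȟ^0(U;F) ≅ 0; Ȟ^1(U;F) ≅ 0; Ȟ^2(U;F) ≅ Z/7

cover nerve:
  W12={p10,p12,p14} W13={p7,p12,p27} W14={p7,p22,p33} W15={p8,p21,p22,p29} W16={p10,p21,p36} W23={p12,p23,p37} W24={p3,p18,p24} W25={p15,p23,p24} W26={p3,p10,p16,p32} W34={p2,p7,p17} W35={p5,p20,p23} W36={p17,p19,p20} W45={p22,p24,p25} W46={p3,p11,p17} W56={p4,p20,p21}
  W123={p12} W126={p10} W134={p7} W145={p22} W156={p21} W235={p23} W245={p24} W246={p3} W346={p17} W356={p20}
C dims 6,15,10; δ0: rk_F7 6; δ1: rk_F7 9
Ȟ^0: (6−6)−0=0 ⇒ 0
Ȟ^1: (15−9)−6=0 ⇒ 0
Ȟ^2: (10−0)−9=1 ⇒ Z/7


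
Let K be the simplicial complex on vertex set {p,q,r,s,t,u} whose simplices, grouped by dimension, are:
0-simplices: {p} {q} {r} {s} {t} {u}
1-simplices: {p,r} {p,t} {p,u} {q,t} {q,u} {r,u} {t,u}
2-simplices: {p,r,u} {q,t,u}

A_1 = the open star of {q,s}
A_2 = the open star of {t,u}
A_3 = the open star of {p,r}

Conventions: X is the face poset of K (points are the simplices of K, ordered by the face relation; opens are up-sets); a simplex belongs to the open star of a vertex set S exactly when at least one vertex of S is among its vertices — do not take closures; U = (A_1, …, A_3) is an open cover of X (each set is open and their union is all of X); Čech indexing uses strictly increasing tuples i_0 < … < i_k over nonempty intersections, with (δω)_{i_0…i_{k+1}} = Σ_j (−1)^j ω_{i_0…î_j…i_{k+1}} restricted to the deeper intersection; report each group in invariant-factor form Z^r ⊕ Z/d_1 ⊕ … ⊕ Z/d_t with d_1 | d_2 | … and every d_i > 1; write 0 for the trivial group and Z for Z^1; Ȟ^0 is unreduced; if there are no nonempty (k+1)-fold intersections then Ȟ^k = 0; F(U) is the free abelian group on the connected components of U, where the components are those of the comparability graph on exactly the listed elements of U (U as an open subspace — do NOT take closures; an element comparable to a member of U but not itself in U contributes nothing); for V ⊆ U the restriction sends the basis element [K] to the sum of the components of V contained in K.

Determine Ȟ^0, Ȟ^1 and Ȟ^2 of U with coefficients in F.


nerve of the cover:
  A1={{q},{s},{q,t},{q,u},{q,t,u}} A2={{t},{u},{p,t},{p,u},{q,t},{q,u},{r,u},{t,u},{p,r,u},{q,t,u}} A3={{p},{r},{p,r},{p,t},{p,u},{r,u},{p,r,u}}
  A12={{q,t},{q,u},{q,t,u}} A23={{p,t},{p,u},{r,u},{p,r,u}}
components per intersection:
  A1: {{q},{q,t},{q,u},{q,t,u}} {{s}}
  A2: {{t},{u},{p,t},{p,u},{q,t},{q,u},{r,u},{t,u},{p,r,u},{q,t,u}}
  A3: {{p},{r},{p,r},{p,t},{p,u},{r,u},{p,r,u}}
  A12: {{q,t},{q,u},{q,t,u}}
  A23: {{p,t}} {{p,u},{r,u},{p,r,u}}
C dims 4,3; δ0: rk 2, SNF 1^2
Ȟ^0 = (4 − 2) − 0 = 2, so Ȟ^0 ≅ Z^2
Ȟ^1 = (3 − 0) − 2 = 1, so Ȟ^1 ≅ Z
Ȟ^2 = (0 − 0) − 0 = 0, so Ȟ^2 ≅ 0

Ȟ^0 = Z^2; Ȟ^1 = Z; Ȟ^2 = 0


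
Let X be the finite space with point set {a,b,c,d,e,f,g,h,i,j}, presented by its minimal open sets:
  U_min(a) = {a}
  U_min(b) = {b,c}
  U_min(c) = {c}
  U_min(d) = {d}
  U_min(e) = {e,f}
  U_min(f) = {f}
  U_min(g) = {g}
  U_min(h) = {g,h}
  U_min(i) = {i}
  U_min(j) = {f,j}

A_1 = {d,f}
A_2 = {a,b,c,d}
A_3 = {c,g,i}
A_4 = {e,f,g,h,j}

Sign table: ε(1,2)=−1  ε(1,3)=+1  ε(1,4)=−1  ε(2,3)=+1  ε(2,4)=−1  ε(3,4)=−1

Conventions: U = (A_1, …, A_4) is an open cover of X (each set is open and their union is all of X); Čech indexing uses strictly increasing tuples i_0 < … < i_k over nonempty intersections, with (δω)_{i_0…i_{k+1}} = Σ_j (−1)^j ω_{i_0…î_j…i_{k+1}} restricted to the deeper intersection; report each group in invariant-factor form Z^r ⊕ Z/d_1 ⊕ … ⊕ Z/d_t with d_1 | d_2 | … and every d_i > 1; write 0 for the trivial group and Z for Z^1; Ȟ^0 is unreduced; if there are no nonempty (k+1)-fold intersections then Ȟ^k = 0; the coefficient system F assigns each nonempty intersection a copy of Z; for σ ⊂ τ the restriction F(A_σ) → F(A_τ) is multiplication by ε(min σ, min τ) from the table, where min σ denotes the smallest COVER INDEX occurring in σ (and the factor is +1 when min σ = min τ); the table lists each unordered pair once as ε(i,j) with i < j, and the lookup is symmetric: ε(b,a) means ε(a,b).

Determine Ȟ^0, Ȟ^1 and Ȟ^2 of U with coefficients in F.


Ȟ^0 = 0,  Ȟ^1 = Z/2,  Ȟ^2 = 0

intersection data:
  A12={d} A14={f} A23={c} A34={g}
C dims 4,4; δ0: rk 4, SNF 1^3·2
Ȟ^0 = (4 − 4) − 0 = 0, so Ȟ^0 ≅ 0
Ȟ^1 = (4 − 0) − 4 = 0 plus torsion [2], so Ȟ^1 ≅ Z/2
Ȟ^2 = (0 − 0) − 0 = 0, so Ȟ^2 ≅ 0


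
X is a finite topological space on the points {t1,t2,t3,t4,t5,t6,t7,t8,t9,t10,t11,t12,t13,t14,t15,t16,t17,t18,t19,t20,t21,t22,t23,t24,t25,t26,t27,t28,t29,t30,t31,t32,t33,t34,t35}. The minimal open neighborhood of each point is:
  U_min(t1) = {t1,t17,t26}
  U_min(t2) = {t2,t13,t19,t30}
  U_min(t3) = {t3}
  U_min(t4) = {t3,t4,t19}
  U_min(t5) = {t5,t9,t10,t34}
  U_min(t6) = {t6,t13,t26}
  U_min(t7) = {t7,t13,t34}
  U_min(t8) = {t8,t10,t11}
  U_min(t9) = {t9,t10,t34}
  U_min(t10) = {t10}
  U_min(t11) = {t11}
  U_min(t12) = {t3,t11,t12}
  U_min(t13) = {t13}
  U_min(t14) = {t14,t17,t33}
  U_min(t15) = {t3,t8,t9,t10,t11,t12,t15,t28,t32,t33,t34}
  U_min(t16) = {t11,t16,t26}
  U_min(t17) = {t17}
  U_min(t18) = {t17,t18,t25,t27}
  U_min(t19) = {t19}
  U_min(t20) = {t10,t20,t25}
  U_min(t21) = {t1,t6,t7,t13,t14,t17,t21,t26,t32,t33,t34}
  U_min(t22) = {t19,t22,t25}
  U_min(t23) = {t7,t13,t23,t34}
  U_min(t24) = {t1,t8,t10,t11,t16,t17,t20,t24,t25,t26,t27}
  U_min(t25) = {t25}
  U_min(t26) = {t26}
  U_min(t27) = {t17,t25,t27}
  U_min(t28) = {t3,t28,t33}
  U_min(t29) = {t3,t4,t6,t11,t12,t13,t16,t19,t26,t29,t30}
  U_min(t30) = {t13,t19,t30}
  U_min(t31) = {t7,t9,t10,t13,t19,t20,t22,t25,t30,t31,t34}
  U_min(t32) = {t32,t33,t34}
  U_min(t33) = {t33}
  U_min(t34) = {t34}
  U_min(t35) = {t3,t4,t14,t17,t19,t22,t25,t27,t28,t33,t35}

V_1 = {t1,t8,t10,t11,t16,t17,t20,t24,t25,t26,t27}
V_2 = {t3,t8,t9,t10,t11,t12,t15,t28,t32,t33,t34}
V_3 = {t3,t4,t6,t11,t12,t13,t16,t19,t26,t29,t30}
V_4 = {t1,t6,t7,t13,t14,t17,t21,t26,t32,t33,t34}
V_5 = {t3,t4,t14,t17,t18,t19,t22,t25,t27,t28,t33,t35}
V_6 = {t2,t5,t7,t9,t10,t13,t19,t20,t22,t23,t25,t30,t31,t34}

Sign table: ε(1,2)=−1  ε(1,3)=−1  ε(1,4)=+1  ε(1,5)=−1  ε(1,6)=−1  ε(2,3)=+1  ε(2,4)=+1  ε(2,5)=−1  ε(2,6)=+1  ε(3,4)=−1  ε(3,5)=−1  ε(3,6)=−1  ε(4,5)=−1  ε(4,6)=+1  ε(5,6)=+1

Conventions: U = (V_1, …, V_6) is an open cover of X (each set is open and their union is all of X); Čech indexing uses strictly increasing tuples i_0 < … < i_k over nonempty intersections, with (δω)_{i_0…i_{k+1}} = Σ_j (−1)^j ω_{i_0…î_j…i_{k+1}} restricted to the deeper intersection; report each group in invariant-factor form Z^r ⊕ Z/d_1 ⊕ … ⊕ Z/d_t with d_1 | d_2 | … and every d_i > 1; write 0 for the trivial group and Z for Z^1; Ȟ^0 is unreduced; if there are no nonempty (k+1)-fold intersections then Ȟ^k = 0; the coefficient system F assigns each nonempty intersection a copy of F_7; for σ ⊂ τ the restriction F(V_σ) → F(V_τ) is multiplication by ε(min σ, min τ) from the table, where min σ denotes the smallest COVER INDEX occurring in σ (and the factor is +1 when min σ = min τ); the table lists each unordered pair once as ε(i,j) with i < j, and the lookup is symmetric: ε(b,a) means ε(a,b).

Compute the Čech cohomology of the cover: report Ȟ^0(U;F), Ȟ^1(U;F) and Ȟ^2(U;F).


Ȟ^0(U;F) ≅ 0, Ȟ^1(U;F) ≅ 0 and Ȟ^2(U;F) ≅ Z/7

nonempty overlaps:
  V12={t8,t10,t11} V13={t11,t16,t26} V14={t1,t17,t26} V15={t17,t25,t27} V16={t10,t20,t25} V23={t3,t11,t12} V24={t32,t33,t34} V25={t3,t28,t33} V26={t9,t10,t34} V34={t6,t13,t26} V35={t3,t4,t19} V36={t13,t19,t30} V45={t14,t17,t33} V46={t7,t13,t34} V56={t19,t22,t25}
  V123={t11} V126={t10} V134={t26} V145={t17} V156={t25} V235={t3} V245={t33} V246={t34} V346={t13} V356={t19}
C dims 6,15,10; δ0: rk_F7 6; δ1: rk_F7 9
degree 0: 6−6−0 = 0 → Ȟ^0 ≅ 0
degree 1: 15−9−6 = 0 → Ȟ^1 ≅ 0
degree 2: 10−0−9 = 1 → Ȟ^2 ≅ Z/7


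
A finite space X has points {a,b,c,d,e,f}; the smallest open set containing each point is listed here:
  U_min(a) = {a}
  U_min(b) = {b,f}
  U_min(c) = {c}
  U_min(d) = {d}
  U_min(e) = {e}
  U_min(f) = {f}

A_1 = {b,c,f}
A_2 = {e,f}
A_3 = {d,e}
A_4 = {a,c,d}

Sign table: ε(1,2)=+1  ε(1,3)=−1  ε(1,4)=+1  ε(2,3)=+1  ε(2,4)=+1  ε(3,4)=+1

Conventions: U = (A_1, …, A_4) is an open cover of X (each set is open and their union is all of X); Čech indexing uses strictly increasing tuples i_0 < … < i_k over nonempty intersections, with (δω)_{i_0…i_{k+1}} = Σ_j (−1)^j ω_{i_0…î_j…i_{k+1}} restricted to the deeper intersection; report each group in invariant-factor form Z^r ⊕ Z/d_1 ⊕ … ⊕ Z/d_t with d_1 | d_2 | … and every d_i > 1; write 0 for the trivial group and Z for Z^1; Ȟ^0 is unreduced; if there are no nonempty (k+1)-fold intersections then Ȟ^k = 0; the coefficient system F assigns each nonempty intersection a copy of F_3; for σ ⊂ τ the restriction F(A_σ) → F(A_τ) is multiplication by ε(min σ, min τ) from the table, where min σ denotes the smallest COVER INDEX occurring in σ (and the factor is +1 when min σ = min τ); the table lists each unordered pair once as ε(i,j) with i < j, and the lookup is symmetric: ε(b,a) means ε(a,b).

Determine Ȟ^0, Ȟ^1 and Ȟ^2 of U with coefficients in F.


Ȟ^0(U;F) ≅ Z/3, Ȟ^1(U;F) ≅ Z/3, Ȟ^2(U;F) ≅ 0

nonempty intersections:
  A12={f} A14={c} A23={e} A34={d}
C dims 4,4; δ0: rk_F3 3
Ȟ^0: (4−3)−0=1 ⇒ Z/3
Ȟ^1: (4−0)−3=1 ⇒ Z/3
Ȟ^2: (0−0)−0=0 ⇒ 0


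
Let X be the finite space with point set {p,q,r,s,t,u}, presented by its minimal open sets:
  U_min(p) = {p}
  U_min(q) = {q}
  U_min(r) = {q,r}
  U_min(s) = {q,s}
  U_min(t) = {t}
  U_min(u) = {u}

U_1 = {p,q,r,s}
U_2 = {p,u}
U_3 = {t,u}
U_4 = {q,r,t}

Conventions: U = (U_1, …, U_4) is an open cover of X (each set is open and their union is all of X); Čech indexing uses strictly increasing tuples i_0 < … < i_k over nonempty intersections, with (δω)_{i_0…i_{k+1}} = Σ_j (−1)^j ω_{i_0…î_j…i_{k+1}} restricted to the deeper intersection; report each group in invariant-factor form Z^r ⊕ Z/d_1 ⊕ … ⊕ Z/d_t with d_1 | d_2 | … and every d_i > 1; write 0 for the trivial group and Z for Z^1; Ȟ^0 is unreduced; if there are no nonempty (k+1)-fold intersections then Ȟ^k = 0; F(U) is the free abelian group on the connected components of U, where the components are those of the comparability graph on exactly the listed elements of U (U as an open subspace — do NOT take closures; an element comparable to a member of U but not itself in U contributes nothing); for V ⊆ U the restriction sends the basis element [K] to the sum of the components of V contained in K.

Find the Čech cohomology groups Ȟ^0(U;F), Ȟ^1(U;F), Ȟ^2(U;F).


Ȟ^0 ≅ Z^4, Ȟ^1 ≅ 0 and Ȟ^2 ≅ 0

nonempty overlaps:
  U12={p} U14={q,r} U23={u} U34={t}
components per intersection:
  U1: {p} {q,r,s}
  U2: {p} {u}
  U3: {t} {u}
  U4: {q,r} {t}
  U12: {p}
  U14: {q,r}
  U23: {u}
  U34: {t}
C dims 8,4; δ0: rk 4, SNF 1^4
degree 0: 8−4−0 = 4 → Ȟ^0 ≅ Z^4
degree 1: 4−0−4 = 0 → Ȟ^1 ≅ 0
degree 2: 0−0−0 = 0 → Ȟ^2 ≅ 0


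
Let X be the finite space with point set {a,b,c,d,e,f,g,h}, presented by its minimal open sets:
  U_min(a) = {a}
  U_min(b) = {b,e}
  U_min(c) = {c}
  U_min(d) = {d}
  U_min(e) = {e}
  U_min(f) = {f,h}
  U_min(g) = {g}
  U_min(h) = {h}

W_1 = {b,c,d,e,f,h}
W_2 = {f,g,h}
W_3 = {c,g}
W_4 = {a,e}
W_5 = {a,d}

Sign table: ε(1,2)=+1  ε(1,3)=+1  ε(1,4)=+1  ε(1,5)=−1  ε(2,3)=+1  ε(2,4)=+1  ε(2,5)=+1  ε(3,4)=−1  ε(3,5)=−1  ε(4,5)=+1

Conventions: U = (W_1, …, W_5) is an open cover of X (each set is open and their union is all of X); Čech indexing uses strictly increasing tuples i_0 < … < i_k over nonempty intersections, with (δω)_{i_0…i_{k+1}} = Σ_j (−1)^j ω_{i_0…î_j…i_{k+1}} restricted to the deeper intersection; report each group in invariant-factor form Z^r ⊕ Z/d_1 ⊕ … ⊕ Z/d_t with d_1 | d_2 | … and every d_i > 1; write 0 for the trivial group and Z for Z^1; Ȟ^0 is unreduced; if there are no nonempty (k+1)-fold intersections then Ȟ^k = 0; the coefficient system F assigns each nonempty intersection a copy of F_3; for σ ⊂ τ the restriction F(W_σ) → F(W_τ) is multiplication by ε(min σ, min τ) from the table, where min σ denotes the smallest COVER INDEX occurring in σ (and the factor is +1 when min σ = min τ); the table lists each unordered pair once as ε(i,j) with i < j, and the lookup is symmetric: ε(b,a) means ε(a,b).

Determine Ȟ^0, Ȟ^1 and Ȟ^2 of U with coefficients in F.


nerve of the cover:
  W12={f,h} W13={c} W14={e} W15={d} W23={g} W45={a}
C dims 5,6; δ0: rk_F3 5
Ȟ^0 = (5 − 5) − 0 = 0, so Ȟ^0 ≅ 0
Ȟ^1 = (6 − 0) − 5 = 1, so Ȟ^1 ≅ Z/3
Ȟ^2 = (0 − 0) − 0 = 0, so Ȟ^2 ≅ 0

Ȟ^0(U;F) ≅ 0,  Ȟ^1(U;F) ≅ Z/3,  Ȟ^2(U;F) ≅ 0


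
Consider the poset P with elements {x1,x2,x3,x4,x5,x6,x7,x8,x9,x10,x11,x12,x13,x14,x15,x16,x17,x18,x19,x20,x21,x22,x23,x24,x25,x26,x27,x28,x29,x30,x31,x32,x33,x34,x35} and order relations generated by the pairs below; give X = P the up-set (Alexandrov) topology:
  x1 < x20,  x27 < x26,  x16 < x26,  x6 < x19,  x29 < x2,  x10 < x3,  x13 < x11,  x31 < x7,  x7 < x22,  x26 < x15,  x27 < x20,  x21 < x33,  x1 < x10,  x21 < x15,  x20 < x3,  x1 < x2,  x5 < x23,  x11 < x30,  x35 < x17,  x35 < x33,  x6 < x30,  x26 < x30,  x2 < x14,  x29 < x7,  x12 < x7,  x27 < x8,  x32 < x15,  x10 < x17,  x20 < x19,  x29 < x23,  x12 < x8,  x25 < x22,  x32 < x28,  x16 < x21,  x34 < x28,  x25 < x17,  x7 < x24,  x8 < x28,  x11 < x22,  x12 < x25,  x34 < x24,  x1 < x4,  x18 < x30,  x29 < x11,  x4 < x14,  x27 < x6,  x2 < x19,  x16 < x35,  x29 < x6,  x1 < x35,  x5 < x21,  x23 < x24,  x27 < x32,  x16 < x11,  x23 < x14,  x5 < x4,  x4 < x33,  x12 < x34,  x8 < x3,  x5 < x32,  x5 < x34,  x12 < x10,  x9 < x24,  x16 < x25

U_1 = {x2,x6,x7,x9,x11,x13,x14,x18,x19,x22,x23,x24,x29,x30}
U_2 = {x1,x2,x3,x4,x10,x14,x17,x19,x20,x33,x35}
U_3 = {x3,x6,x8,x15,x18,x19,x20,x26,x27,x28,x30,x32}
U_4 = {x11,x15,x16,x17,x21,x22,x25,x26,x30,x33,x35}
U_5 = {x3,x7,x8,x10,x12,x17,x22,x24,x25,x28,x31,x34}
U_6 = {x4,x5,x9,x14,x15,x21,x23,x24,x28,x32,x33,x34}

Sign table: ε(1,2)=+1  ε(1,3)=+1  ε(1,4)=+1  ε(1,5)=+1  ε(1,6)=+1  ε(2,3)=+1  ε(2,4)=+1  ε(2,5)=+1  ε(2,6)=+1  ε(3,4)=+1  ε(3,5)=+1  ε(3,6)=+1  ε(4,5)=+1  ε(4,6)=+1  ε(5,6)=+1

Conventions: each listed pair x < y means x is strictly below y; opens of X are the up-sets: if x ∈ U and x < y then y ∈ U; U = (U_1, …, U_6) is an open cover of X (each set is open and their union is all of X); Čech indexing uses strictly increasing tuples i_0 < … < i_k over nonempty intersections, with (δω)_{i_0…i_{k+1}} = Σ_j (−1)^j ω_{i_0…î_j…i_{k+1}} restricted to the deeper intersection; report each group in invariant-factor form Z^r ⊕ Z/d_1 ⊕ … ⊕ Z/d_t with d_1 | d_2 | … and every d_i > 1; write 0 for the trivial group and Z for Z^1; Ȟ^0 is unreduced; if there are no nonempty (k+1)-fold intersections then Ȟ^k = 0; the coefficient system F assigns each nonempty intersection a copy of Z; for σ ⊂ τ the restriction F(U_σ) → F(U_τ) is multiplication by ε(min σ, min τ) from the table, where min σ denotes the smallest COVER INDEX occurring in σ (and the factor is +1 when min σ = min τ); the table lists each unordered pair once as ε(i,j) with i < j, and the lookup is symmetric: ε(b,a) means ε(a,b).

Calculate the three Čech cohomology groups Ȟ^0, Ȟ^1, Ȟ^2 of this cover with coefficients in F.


intersection data:
  U12={x2,x14,x19} U13={x6,x18,x19,x30} U14={x11,x22,x30} U15={x7,x22,x24} U16={x9,x14,x23,x24} U23={x3,x19,x20} U24={x17,x33,x35} U25={x3,x10,x17} U26={x4,x14,x33} U34={x15,x26,x30} U35={x3,x8,x28} U36={x15,x28,x32} U45={x17,x22,x25} U46={x15,x21,x33} U56={x24,x28,x34}
  U123={x19} U126={x14} U134={x30} U145={x22} U156={x24} U235={x3} U245={x17} U246={x33} U346={x15} U356={x28}
C dims 6,15,10; δ0: rk 5, SNF 1^5; δ1: rk 10, SNF 1^9·2
Ȟ^0 = (6 − 5) − 0 = 1, so Ȟ^0 ≅ Z
Ȟ^1 = (15 − 10) − 5 = 0, so Ȟ^1 ≅ 0
Ȟ^2 = (10 − 0) − 10 = 0 plus torsion [2], so Ȟ^2 ≅ Z/2

Ȟ^0(U;F) ≅ Z; Ȟ^1(U;F) ≅ 0; Ȟ^2(U;F) ≅ Z/2


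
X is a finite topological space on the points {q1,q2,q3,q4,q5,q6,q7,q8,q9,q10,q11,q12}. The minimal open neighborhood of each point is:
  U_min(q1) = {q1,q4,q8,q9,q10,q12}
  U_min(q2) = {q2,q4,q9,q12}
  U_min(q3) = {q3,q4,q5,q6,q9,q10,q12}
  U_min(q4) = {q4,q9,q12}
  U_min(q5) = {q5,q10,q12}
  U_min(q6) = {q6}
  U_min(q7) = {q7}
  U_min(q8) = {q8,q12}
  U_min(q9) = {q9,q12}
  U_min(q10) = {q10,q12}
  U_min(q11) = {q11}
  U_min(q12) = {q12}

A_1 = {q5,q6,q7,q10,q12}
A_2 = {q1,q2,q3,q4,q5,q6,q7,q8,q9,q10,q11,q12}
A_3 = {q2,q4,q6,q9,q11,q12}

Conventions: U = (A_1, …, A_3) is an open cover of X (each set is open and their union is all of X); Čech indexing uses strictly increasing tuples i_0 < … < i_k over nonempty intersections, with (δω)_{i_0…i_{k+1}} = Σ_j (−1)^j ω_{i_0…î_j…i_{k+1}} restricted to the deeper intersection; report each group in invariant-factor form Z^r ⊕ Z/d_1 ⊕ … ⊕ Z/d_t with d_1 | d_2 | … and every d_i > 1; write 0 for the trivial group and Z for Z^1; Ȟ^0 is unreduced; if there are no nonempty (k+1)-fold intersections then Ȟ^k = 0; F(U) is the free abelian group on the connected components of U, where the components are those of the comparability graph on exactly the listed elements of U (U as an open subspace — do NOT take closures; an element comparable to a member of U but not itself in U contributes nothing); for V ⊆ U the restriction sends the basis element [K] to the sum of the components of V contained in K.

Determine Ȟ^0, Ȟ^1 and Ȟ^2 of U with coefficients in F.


nerve simplices:
  A12={q5,q6,q7,q10,q12} A13={q6,q12} A23={q2,q4,q6,q9,q11,q12}
  A123={q6,q12}
components per intersection:
  A1: {q5,q10,q12} {q6} {q7}
  A2: {q1,q2,q3,q4,q5,q6,q8,q9,q10,q12} {q7} {q11}
  A3: {q2,q4,q9,q12} {q6} {q11}
  A12: {q5,q10,q12} {q6} {q7}
  A13: {q6} {q12}
  A23: {q2,q4,q9,q12} {q6} {q11}
  A123: {q6} {q12}
C dims 9,8,2; δ0: rk 6, SNF 1^6; δ1: rk 2, SNF 1^2
degree 0: 9−6−0 = 3 → Ȟ^0 ≅ Z^3
degree 1: 8−2−6 = 0 → Ȟ^1 ≅ 0
degree 2: 2−0−2 = 0 → Ȟ^2 ≅ 0

Ȟ^0 = Z^3, Ȟ^1 = 0, Ȟ^2 = 0


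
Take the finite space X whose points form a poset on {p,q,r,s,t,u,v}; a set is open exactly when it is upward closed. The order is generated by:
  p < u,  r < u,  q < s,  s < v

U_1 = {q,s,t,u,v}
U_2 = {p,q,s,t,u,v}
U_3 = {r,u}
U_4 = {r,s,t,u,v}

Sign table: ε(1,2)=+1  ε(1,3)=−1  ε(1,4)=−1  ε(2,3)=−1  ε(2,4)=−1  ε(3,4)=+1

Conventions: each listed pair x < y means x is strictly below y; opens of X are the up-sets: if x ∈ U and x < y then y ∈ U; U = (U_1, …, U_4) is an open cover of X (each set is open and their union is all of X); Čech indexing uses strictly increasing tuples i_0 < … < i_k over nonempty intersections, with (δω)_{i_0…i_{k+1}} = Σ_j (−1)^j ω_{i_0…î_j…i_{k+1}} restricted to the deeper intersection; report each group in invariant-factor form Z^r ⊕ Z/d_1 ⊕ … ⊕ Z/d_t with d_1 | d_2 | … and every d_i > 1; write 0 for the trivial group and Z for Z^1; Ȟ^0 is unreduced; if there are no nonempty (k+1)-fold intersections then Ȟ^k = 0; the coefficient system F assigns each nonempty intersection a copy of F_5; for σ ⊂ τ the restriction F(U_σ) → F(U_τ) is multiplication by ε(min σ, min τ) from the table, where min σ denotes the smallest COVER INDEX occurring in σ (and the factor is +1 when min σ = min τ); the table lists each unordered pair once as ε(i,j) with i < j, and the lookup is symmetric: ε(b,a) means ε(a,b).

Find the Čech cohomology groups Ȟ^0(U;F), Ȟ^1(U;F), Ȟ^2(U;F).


Ȟ^0 = Z/5,  Ȟ^1 = 0,  Ȟ^2 = 0

nonempty overlaps:
  U12={q,s,t,u,v} U13={u} U14={s,t,u,v} U23={u} U24={s,t,u,v} U34={r,u}
  U123={u} U124={s,t,u,v} U134={u} U234={u}
  U1234={u}
C dims 4,6,4,1; δ0: rk_F5 3; δ1: rk_F5 3; δ2: rk_F5 1
degree 0: 4−3−0 = 1 → Ȟ^0 ≅ Z/5
degree 1: 6−3−3 = 0 → Ȟ^1 ≅ 0
degree 2: 4−1−3 = 0 → Ȟ^2 ≅ 0


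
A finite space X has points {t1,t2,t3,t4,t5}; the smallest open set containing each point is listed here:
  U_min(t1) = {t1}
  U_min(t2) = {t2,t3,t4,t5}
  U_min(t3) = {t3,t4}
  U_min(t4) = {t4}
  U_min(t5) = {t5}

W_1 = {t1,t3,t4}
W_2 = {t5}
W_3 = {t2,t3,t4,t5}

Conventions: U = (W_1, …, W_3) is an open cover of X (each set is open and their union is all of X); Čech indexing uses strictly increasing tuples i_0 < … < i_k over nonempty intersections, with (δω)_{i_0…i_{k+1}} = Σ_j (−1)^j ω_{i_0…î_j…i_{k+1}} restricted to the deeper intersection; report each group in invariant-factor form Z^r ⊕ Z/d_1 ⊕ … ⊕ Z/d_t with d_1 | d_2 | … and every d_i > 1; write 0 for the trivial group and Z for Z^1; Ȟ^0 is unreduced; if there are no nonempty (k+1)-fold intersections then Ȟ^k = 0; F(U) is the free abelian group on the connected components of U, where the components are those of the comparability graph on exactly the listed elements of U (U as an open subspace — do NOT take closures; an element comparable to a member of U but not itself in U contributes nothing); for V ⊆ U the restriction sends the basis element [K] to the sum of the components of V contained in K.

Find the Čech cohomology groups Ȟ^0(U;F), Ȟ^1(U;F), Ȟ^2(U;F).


intersection data:
  W13={t3,t4} W23={t5}
components per intersection:
  W1: {t1} {t3,t4}
  W2: {t5}
  W3: {t2,t3,t4,t5}
  W13: {t3,t4}
  W23: {t5}
C dims 4,2; δ0: rk 2, SNF 1^2
Ȟ^0 = (4 − 2) − 0 = 2, so Ȟ^0 ≅ Z^2
Ȟ^1 = (2 − 0) − 2 = 0, so Ȟ^1 ≅ 0
Ȟ^2 = (0 − 0) − 0 = 0, so Ȟ^2 ≅ 0

Ȟ^0(U;F) ≅ Z^2,  Ȟ^1(U;F) ≅ 0,  Ȟ^2(U;F) ≅ 0
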